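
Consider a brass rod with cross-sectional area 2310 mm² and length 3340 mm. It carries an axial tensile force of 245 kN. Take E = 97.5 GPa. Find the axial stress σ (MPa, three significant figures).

106 MPa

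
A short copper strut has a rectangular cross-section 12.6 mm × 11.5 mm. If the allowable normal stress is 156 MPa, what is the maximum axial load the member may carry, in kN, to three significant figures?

A = 144.9 mm².
P_max = σ_allow · A = 156 · 144.9 = 22600 N = 22.6 kN.

22.6 kN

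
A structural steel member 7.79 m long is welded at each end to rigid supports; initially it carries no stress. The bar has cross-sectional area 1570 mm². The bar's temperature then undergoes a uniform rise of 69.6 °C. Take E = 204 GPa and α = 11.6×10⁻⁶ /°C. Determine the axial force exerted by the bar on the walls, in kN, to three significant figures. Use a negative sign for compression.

Free thermal expansion αLΔT = 11.6e-6 · 7790 · 69.6 = 6.289 mm.
The walls impose strain ε = −(6.289)/7790 = -8.0736e-04; σ = Eε = 204000 · -8.0736e-04 = -164.7 MPa.
Wall reaction R = σ·A = -164.7·1570 = -258600 N = -258.6 kN.

-259 kN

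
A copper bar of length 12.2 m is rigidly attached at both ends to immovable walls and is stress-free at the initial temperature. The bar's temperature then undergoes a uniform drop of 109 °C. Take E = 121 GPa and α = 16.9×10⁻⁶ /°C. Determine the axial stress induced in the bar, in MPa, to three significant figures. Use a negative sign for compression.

Free thermal expansion αLΔT = 16.9e-6 · 12200 · -109 = -22.47 mm.
The walls impose strain ε = −(-22.47)/12200 = 1.8421e-03; σ = Eε = 121000 · 1.8421e-03 = 222.9 MPa.

223 MPa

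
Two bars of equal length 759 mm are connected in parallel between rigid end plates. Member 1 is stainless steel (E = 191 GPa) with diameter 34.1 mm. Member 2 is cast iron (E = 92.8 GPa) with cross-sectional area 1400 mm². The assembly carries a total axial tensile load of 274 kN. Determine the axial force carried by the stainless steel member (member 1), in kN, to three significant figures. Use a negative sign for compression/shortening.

157 kN

A_1 = 913.3 mm².
Equal strain + equilibrium ⇒ each member carries load in proportion to AE: A₁E₁ = 174400000 N, A₂E₂ = 129900000 N, ΣAE = 304400000 N.
F₁ = P·A₁E₁/ΣAE = 274000·174400000/304400000 = 157000 N.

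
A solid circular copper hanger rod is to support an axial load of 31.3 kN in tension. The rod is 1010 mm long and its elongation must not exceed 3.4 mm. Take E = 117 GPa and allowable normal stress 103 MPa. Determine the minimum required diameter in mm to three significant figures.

19.7 mm

Required area A ≥ P/σ_allow = 31300/103 = 303.9 mm².
For a solid circular section, d ≥ √(4A/π) = 19.67 mm.
Elongation limit: A ≥ PL/(Eδ_allow) = 31300·1010/(117000·3.4) = 79.47 mm² ⇒ d ≥ 10.06 mm.
The stress limit governs.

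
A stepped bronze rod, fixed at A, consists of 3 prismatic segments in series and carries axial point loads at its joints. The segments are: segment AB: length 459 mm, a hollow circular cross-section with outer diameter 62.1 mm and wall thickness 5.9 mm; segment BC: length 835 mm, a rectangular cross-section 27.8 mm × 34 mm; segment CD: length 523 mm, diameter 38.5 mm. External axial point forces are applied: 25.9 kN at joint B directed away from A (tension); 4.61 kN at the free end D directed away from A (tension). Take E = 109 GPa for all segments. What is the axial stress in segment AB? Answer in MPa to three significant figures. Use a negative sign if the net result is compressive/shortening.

Internal axial forces (sectioning from the free end, tension +): N_CD = 4.61 kN, N_BC = 4.61 kN, N_AB = 30.51 kN.
A_AB = 1042 mm².
σ_AB = N_AB/A_AB = 30510/1042 = 29.29 MPa.

29.3 MPa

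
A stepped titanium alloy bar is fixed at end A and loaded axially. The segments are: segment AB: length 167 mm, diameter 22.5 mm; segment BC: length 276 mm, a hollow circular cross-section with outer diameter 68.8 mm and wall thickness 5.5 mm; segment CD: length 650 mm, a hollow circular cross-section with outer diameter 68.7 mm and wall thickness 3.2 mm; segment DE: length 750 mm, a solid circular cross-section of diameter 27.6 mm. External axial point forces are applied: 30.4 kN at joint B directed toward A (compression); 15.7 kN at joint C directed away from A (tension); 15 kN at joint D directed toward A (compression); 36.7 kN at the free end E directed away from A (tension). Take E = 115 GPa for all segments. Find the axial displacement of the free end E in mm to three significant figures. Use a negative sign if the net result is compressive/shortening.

0.694 mm

Internal axial forces (sectioning from the free end, tension +): N_DE = 36.7 kN, N_CD = 21.7 kN, N_BC = 37.4 kN, N_AB = 7 kN.
A_AB = 397.6 mm².
A_BC = 1094 mm².
A_CD = 658.5 mm².
A_DE = 598.3 mm².
δ_AB = 7000·167/(397.6·115000) = 0.02557 mm
δ_BC = 37400·276/(1094·115000) = 0.08207 mm
δ_CD = 21700·650/(658.5·115000) = 0.1863 mm
δ_DE = 36700·750/(598.3·115000) = 0.4001 mm
δ = Σδ_i = 0.694 mm.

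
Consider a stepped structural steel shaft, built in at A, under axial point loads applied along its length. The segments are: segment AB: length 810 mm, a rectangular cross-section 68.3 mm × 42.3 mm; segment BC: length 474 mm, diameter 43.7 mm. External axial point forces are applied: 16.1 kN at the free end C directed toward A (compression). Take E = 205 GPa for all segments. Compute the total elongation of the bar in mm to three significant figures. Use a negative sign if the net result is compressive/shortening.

-0.0468 mm

Internal axial forces (sectioning from the free end, tension +): N_BC = -16.1 kN, N_AB = -16.1 kN.
A_AB = 2889 mm².
A_BC = 1500 mm².
δ_AB = -16100·810/(2889·205000) = -0.02202 mm
δ_BC = -16100·474/(1500·205000) = -0.02482 mm
δ = Σδ_i = -0.04684 mm.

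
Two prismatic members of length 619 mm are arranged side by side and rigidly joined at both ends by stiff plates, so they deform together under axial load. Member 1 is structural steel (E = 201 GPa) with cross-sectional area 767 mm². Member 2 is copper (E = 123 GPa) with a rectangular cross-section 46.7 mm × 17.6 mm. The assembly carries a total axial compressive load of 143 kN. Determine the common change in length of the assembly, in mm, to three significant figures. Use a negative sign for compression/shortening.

-0.347 mm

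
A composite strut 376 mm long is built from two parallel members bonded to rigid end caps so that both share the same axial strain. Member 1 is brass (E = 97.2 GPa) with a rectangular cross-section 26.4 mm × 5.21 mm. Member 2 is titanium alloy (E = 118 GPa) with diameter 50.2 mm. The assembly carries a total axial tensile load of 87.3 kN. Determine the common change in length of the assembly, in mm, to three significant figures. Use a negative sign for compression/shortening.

A_1 = 137.5 mm².
A_2 = 1979 mm².
Equal strain + equilibrium ⇒ each member carries load in proportion to AE: A₁E₁ = 13370000 N, A₂E₂ = 233500000 N, ΣAE = 246900000 N.
δ = PL/ΣAE = 87300·376/246900000 = 0.1329 mm.

0.133 mm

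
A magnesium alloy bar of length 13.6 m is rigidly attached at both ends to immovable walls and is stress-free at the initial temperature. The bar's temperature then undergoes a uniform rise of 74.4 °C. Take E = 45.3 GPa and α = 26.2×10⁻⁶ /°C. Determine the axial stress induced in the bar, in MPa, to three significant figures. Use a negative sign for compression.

-88.3 MPa

Free thermal expansion αLΔT = 26.2e-6 · 13600 · 74.4 = 26.51 mm.
The walls impose strain ε = −(26.51)/13600 = -1.9493e-03; σ = Eε = 45300 · -1.9493e-03 = -88.3 MPa.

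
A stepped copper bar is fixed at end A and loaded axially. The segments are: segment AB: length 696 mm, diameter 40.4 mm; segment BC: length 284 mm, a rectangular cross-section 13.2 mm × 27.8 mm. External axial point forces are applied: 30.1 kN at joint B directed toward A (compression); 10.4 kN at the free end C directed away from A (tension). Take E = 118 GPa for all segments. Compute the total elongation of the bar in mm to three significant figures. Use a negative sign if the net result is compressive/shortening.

Internal axial forces (sectioning from the free end, tension +): N_BC = 10.4 kN, N_AB = -19.7 kN.
A_AB = 1282 mm².
A_BC = 367 mm².
δ_AB = -19700·696/(1282·118000) = -0.09064 mm
δ_BC = 10400·284/(367·118000) = 0.06821 mm
δ = Σδ_i = -0.02243 mm.

-0.0224 mm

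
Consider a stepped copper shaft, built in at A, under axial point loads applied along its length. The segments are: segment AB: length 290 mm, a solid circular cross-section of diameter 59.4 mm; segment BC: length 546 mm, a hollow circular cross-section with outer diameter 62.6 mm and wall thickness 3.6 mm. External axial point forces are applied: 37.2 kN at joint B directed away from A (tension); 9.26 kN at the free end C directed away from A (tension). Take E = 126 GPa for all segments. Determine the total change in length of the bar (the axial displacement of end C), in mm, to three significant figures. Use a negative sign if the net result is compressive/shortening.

0.0987 mm

Internal axial forces (sectioning from the free end, tension +): N_BC = 9.26 kN, N_AB = 46.46 kN.
A_AB = 2771 mm².
A_BC = 667.3 mm².
δ_AB = 46460·290/(2771·126000) = 0.03859 mm
δ_BC = 9260·546/(667.3·126000) = 0.06014 mm
δ = Σδ_i = 0.09872 mm.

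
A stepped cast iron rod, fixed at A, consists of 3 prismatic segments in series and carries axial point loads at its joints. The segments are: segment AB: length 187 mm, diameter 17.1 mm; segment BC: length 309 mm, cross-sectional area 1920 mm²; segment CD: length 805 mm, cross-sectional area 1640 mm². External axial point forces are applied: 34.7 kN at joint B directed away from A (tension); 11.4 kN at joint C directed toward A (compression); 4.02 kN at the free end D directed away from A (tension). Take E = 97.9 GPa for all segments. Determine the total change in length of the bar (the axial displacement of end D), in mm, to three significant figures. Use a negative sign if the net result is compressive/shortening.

Internal axial forces (sectioning from the free end, tension +): N_CD = 4.02 kN, N_BC = -7.38 kN, N_AB = 27.32 kN.
A_AB = 229.7 mm².
δ_AB = 27320·187/(229.7·97900) = 0.2272 mm
δ_BC = -7380·309/(1920·97900) = -0.01213 mm
δ_CD = 4020·805/(1640·97900) = 0.02016 mm
δ = Σδ_i = 0.2352 mm.

0.235 mm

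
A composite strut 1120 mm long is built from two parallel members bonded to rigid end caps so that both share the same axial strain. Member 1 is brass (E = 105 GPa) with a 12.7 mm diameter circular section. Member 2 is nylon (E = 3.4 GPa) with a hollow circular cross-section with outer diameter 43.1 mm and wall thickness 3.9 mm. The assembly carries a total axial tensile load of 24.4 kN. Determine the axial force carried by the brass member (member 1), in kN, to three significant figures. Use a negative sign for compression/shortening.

A_1 = 126.7 mm².
A_2 = 480.3 mm².
Equal strain + equilibrium ⇒ each member carries load in proportion to AE: A₁E₁ = 13300000 N, A₂E₂ = 1633000 N, ΣAE = 14930000 N.
F₁ = P·A₁E₁/ΣAE = 24400·13300000/14930000 = 21730 N.

21.7 kN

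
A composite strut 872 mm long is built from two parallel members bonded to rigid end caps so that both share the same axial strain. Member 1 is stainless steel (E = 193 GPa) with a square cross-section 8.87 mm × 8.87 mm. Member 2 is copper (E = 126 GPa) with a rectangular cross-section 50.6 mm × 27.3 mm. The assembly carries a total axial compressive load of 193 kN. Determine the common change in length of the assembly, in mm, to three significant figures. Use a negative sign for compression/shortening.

-0.889 mm

A_1 = 78.68 mm².
A_2 = 1381 mm².
Equal strain + equilibrium ⇒ each member carries load in proportion to AE: A₁E₁ = 15180000 N, A₂E₂ = 174100000 N, ΣAE = 189200000 N.
δ = PL/ΣAE = -193000·872/189200000 = -0.8893 mm.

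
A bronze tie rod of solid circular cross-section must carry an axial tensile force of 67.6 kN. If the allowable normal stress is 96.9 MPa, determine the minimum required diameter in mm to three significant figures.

29.8 mm

Required area A ≥ P/σ_allow = 67600/96.9 = 697.6 mm².
For a solid circular section, d ≥ √(4A/π) = 29.8 mm.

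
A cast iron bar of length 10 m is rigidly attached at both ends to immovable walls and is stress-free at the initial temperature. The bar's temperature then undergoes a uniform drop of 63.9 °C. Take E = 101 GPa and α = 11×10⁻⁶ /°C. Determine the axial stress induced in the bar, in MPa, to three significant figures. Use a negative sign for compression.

71.0 MPa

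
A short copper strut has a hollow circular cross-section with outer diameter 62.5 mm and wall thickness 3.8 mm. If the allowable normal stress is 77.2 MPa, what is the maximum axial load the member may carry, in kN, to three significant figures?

A = 700.8 mm².
P_max = σ_allow · A = 77.2 · 700.8 = 54100 N = 54.1 kN.

54.1 kN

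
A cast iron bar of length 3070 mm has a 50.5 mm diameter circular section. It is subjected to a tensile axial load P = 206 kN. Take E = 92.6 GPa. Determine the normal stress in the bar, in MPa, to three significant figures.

A = 2003 mm².
σ = N/A = 206000/2003 = 102.8 MPa.

103 MPa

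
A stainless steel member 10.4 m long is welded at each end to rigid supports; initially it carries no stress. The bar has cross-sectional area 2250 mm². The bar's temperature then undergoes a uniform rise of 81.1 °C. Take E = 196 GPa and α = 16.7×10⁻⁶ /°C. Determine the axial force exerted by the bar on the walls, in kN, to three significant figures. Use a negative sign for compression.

-597 kN

Free thermal expansion αLΔT = 16.7e-6 · 10400 · 81.1 = 14.09 mm.
The walls impose strain ε = −(14.09)/10400 = -1.3544e-03; σ = Eε = 196000 · -1.3544e-03 = -265.5 MPa.
Wall reaction R = σ·A = -265.5·2250 = -597300 N = -597.3 kN.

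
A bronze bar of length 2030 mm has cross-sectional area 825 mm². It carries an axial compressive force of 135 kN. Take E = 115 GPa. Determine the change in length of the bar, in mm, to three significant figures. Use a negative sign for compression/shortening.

-2.89 mm

δ_mech = NL/(AE) = -135000·2030/(825·115000) = -2.889 mm.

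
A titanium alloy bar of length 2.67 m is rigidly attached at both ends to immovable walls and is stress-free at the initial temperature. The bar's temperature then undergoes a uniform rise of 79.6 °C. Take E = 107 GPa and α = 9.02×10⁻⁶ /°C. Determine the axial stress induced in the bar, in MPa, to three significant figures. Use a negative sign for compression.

Free thermal expansion αLΔT = 9.02e-6 · 2670 · 79.6 = 1.917 mm.
The walls impose strain ε = −(1.917)/2670 = -7.1799e-04; σ = Eε = 107000 · -7.1799e-04 = -76.83 MPa.

-76.8 MPa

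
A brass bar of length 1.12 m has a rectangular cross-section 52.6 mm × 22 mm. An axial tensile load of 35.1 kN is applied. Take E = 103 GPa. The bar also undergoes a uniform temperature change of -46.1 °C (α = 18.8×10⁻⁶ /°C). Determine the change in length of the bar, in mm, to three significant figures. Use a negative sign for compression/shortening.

-0.641 mm

A = 1157 mm².
δ_mech = NL/(AE) = 35100·1120/(1157·103000) = 0.3298 mm.
δ_thermal = αLΔT = 18.8e-6·1120·-46.1 = -0.9707 mm.
δ = δ_mech + δ_thermal = -0.6409 mm.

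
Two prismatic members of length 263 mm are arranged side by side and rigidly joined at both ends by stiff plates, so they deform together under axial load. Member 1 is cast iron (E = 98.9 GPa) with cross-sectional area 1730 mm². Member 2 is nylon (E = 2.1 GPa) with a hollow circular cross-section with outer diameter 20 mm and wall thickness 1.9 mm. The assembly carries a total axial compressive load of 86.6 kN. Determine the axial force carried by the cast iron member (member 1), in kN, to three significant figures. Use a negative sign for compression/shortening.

-86.5 kN

A_2 = 108 mm².
Equal strain + equilibrium ⇒ each member carries load in proportion to AE: A₁E₁ = 171100000 N, A₂E₂ = 226900 N, ΣAE = 171300000 N.
F₁ = P·A₁E₁/ΣAE = -86600·171100000/171300000 = -86490 N.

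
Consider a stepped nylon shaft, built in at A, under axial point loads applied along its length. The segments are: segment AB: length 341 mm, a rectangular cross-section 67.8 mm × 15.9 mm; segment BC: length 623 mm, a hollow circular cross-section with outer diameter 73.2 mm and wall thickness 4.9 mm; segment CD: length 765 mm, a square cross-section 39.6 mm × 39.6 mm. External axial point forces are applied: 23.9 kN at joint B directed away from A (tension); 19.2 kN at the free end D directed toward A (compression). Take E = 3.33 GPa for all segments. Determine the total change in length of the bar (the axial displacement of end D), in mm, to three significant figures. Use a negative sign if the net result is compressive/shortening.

-5.78 mm

Internal axial forces (sectioning from the free end, tension +): N_CD = -19.2 kN, N_BC = -19.2 kN, N_AB = 4.7 kN.
A_AB = 1078 mm².
A_BC = 1051 mm².
A_CD = 1568 mm².
δ_AB = 4700·341/(1078·3330) = 0.4465 mm
δ_BC = -19200·623/(1051·3330) = -3.416 mm
δ_CD = -19200·765/(1568·3330) = -2.813 mm
δ = Σδ_i = -5.783 mm.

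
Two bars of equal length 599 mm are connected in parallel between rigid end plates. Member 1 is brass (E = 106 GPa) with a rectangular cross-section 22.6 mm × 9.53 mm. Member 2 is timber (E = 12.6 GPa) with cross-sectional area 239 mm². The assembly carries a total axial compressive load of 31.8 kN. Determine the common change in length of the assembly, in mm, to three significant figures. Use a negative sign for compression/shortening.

-0.737 mm

A_1 = 215.4 mm².
Equal strain + equilibrium ⇒ each member carries load in proportion to AE: A₁E₁ = 22830000 N, A₂E₂ = 3011000 N, ΣAE = 25840000 N.
δ = PL/ΣAE = -31800·599/25840000 = -0.7371 mm.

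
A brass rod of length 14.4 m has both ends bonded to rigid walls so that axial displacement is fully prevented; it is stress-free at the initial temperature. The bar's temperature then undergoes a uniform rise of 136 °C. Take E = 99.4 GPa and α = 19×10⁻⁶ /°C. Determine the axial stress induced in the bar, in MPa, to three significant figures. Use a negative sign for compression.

-257 MPa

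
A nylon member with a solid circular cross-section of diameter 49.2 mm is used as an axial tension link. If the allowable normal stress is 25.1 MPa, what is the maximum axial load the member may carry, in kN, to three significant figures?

47.7 kN

A = 1901 mm².
P_max = σ_allow · A = 25.1 · 1901 = 47720 N = 47.72 kN.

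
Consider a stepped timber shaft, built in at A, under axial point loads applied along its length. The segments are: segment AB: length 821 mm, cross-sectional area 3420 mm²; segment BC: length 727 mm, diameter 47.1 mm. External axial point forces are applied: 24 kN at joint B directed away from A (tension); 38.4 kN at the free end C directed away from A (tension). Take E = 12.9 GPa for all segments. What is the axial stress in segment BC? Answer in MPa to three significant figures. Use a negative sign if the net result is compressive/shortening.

22.0 MPa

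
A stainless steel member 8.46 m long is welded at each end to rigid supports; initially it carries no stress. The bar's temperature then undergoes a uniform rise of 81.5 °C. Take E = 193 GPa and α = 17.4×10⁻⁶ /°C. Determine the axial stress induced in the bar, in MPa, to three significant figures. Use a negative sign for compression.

Free thermal expansion αLΔT = 17.4e-6 · 8460 · 81.5 = 12 mm.
The walls impose strain ε = −(12)/8460 = -1.4181e-03; σ = Eε = 193000 · -1.4181e-03 = -273.7 MPa.

-274 MPa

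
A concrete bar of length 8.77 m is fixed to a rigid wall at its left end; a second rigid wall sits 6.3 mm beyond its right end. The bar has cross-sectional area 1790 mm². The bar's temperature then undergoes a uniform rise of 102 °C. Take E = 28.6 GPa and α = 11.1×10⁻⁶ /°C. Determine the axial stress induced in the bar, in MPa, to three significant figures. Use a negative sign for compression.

-11.8 MPa

Free thermal expansion αLΔT = 11.1e-6 · 8770 · 102 = 9.929 mm.
The walls engage after the gap closes; constrained expansion = 9.929 − 6.3 = 3.629 mm.
The walls impose strain ε = −(3.629)/8770 = -4.1384e-04; σ = Eε = 28600 · -4.1384e-04 = -11.84 MPa.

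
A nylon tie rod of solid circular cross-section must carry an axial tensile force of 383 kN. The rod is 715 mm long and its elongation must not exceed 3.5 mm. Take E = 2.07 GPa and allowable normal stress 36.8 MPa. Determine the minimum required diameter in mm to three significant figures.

219 mm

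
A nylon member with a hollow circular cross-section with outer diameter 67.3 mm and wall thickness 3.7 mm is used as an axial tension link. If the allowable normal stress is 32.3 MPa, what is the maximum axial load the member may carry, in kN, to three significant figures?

A = 739.3 mm².
P_max = σ_allow · A = 32.3 · 739.3 = 23880 N = 23.88 kN.

23.9 kN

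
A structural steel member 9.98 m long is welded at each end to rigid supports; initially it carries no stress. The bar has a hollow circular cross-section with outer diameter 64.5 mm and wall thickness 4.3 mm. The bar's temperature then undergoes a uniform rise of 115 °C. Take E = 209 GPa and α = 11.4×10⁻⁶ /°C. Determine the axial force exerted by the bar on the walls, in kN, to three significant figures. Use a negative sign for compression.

Free thermal expansion αLΔT = 11.4e-6 · 9980 · 115 = 13.08 mm.
The walls impose strain ε = −(13.08)/9980 = -1.3110e-03; σ = Eε = 209000 · -1.3110e-03 = -274 MPa.
Wall reaction R = σ·A = -274·813.2 = -222800 N = -222.8 kN.

-223 kN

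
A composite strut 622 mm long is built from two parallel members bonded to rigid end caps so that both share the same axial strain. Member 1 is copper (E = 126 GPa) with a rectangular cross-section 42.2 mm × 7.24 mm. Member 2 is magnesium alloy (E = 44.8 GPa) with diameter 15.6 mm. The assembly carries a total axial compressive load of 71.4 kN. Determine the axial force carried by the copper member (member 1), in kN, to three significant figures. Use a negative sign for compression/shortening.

A_1 = 305.5 mm².
A_2 = 191.1 mm².
Equal strain + equilibrium ⇒ each member carries load in proportion to AE: A₁E₁ = 38500000 N, A₂E₂ = 8563000 N, ΣAE = 47060000 N.
F₁ = P·A₁E₁/ΣAE = -71400·38500000/47060000 = -58410 N.

-58.4 kN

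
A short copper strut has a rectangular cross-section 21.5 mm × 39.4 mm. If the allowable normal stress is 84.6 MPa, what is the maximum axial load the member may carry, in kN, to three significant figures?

A = 847.1 mm².
P_max = σ_allow · A = 84.6 · 847.1 = 71660 N = 71.66 kN.

71.7 kN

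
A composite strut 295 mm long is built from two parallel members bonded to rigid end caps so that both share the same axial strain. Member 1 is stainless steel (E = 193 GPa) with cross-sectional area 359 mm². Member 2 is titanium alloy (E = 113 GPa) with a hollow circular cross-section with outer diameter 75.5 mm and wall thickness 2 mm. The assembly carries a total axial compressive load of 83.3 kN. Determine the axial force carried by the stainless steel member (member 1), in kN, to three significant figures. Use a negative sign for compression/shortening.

-47.5 kN

A_2 = 461.8 mm².
Equal strain + equilibrium ⇒ each member carries load in proportion to AE: A₁E₁ = 69290000 N, A₂E₂ = 52180000 N, ΣAE = 121500000 N.
F₁ = P·A₁E₁/ΣAE = -83300·69290000/121500000 = -47510 N.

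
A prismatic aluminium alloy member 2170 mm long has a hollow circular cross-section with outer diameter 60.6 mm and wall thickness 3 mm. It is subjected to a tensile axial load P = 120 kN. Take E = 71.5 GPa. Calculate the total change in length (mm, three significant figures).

6.71 mm

A = 542.9 mm².
δ_mech = NL/(AE) = 120000·2170/(542.9·71500) = 6.709 mm.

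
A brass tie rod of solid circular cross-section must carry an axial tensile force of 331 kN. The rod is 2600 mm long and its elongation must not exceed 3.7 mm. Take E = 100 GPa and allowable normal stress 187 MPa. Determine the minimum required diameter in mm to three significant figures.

54.4 mm

Required area A ≥ P/σ_allow = 331000/187 = 1770 mm².
For a solid circular section, d ≥ √(4A/π) = 47.47 mm.
Elongation limit: A ≥ PL/(Eδ_allow) = 331000·2600/(100000·3.7) = 2326 mm² ⇒ d ≥ 54.42 mm.
The elongation limit governs.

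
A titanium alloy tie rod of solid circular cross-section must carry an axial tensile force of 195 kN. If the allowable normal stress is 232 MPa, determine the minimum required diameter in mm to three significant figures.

Required area A ≥ P/σ_allow = 195000/232 = 840.5 mm².
For a solid circular section, d ≥ √(4A/π) = 32.71 mm.

32.7 mm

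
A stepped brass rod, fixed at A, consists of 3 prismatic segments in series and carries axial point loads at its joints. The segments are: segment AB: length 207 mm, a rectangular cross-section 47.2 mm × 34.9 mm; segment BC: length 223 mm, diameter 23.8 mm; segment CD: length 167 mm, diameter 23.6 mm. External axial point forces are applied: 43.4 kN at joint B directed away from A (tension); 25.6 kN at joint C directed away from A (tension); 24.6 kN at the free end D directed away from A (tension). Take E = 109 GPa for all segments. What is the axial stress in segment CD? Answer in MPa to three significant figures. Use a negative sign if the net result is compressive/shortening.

56.2 MPa

Internal axial forces (sectioning from the free end, tension +): N_CD = 24.6 kN, N_BC = 50.2 kN, N_AB = 93.6 kN.
A_CD = 437.4 mm².
σ_CD = N_CD/A_CD = 24600/437.4 = 56.24 MPa.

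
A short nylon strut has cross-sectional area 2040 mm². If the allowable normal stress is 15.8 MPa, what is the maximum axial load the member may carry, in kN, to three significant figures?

32.2 kN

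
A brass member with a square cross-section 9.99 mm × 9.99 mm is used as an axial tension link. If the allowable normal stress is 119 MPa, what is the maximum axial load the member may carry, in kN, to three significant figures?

11.9 kN

A = 99.8 mm².
P_max = σ_allow · A = 119 · 99.8 = 11880 N = 11.88 kN.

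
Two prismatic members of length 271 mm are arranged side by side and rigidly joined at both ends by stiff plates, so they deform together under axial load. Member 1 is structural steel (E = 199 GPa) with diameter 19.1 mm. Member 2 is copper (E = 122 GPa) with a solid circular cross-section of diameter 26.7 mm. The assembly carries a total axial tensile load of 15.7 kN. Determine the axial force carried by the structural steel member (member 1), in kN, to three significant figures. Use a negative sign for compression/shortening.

7.14 kN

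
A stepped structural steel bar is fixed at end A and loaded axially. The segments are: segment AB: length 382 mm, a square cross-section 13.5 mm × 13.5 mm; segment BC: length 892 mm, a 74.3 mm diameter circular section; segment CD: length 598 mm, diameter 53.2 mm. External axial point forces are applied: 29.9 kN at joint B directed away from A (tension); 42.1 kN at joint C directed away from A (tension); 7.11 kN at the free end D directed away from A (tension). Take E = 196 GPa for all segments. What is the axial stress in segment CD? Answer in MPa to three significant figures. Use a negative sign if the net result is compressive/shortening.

Internal axial forces (sectioning from the free end, tension +): N_CD = 7.11 kN, N_BC = 49.21 kN, N_AB = 79.11 kN.
A_CD = 2223 mm².
σ_CD = N_CD/A_CD = 7110/2223 = 3.199 MPa.

3.20 MPa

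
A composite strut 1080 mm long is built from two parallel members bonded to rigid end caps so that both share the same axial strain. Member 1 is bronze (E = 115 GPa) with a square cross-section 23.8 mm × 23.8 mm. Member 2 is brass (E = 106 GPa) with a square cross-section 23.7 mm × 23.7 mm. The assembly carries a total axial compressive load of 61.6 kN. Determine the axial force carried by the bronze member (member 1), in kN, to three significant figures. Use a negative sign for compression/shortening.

A_1 = 566.4 mm².
A_2 = 561.7 mm².
Equal strain + equilibrium ⇒ each member carries load in proportion to AE: A₁E₁ = 65140000 N, A₂E₂ = 59540000 N, ΣAE = 124700000 N.
F₁ = P·A₁E₁/ΣAE = -61600·65140000/124700000 = -32180 N.

-32.2 kN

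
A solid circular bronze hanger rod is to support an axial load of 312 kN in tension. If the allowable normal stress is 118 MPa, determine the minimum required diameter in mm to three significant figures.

58.0 mm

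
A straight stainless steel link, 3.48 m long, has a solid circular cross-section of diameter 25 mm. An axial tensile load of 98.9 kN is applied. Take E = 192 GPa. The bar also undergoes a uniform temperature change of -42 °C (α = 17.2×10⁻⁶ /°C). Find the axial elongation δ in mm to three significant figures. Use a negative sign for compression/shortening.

1.14 mm

A = 490.9 mm².
δ_mech = NL/(AE) = 98900·3480/(490.9·192000) = 3.652 mm.
δ_thermal = αLΔT = 17.2e-6·3480·-42 = -2.514 mm.
δ = δ_mech + δ_thermal = 1.138 mm.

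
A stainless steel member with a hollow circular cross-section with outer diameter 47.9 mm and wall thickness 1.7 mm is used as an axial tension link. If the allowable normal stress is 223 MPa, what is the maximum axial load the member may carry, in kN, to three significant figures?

55.0 kN

A = 246.7 mm².
P_max = σ_allow · A = 223 · 246.7 = 55020 N = 55.02 kN.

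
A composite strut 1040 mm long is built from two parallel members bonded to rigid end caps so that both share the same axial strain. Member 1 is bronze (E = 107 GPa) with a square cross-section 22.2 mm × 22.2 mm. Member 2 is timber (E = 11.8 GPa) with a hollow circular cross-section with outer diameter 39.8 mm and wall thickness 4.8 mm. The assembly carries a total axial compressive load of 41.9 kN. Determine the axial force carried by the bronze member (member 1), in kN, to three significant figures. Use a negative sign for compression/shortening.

A_1 = 492.8 mm².
A_2 = 527.8 mm².
Equal strain + equilibrium ⇒ each member carries load in proportion to AE: A₁E₁ = 52730000 N, A₂E₂ = 6228000 N, ΣAE = 58960000 N.
F₁ = P·A₁E₁/ΣAE = -41900·52730000/58960000 = -37470 N.

-37.5 kN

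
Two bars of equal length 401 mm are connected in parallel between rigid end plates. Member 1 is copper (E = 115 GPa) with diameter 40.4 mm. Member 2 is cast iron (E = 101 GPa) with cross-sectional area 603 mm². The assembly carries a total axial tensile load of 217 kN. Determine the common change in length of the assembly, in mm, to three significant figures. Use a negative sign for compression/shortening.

A_1 = 1282 mm².
Equal strain + equilibrium ⇒ each member carries load in proportion to AE: A₁E₁ = 147400000 N, A₂E₂ = 60900000 N, ΣAE = 208300000 N.
δ = PL/ΣAE = 217000·401/208300000 = 0.4177 mm.

0.418 mm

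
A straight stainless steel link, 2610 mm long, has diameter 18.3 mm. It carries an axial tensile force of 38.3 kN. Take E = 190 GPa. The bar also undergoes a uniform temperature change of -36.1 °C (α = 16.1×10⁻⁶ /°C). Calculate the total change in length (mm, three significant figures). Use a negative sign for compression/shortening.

0.483 mm

A = 263 mm².
δ_mech = NL/(AE) = 38300·2610/(263·190000) = 2 mm.
δ_thermal = αLΔT = 16.1e-6·2610·-36.1 = -1.517 mm.
δ = δ_mech + δ_thermal = 0.4833 mm.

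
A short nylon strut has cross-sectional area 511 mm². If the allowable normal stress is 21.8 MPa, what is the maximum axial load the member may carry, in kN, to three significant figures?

P_max = σ_allow · A = 21.8 · 511 = 11140 N = 11.14 kN.

11.1 kN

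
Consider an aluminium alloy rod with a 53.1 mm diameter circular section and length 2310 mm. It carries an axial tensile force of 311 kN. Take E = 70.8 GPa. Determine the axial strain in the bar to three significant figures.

A = 2215 mm².
σ = N/A = 140.4 MPa; ε = σ/E = 140.4/70800 = 1.984e-03.

0.00198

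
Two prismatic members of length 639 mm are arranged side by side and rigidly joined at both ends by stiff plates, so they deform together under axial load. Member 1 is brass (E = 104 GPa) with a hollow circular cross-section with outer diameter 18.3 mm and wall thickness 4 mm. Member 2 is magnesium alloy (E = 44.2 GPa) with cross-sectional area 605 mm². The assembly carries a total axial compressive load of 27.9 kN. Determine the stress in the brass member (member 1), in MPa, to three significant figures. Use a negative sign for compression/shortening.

-63.9 MPa

A_1 = 179.7 mm².
Equal strain + equilibrium ⇒ each member carries load in proportion to AE: A₁E₁ = 18690000 N, A₂E₂ = 26740000 N, ΣAE = 45430000 N.
σ₁ = P·E₁/ΣAE = -27900·104000/45430000 = -63.87 MPa.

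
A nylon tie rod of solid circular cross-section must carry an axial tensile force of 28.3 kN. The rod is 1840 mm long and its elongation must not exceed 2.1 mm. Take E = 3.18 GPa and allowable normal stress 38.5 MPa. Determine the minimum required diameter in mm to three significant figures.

99.6 mm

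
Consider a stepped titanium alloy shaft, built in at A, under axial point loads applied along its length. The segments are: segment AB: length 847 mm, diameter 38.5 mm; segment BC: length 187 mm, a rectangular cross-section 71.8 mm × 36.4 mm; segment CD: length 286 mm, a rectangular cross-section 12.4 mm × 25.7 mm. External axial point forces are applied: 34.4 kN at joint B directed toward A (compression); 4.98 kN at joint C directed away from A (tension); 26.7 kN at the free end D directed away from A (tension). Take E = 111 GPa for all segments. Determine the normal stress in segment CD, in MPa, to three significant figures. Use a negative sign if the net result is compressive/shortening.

83.8 MPa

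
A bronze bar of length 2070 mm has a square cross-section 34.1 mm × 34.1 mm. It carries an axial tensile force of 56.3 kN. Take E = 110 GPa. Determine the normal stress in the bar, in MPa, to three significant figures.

A = 1163 mm².
σ = N/A = 56300/1163 = 48.42 MPa.

48.4 MPa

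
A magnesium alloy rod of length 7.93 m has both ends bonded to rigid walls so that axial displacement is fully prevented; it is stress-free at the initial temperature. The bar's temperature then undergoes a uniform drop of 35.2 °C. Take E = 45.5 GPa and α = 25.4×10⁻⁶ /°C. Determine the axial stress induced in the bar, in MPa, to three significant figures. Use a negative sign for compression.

Free thermal expansion αLΔT = 25.4e-6 · 7930 · -35.2 = -7.09 mm.
The walls impose strain ε = −(-7.09)/7930 = 8.9408e-04; σ = Eε = 45500 · 8.9408e-04 = 40.68 MPa.

40.7 MPa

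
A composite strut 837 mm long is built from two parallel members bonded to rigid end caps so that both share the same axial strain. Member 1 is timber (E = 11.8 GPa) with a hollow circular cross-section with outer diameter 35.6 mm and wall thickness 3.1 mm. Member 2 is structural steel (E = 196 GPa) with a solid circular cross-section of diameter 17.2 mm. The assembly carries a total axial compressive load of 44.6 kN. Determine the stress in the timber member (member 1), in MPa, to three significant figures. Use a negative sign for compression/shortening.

-10.7 MPa

A_1 = 316.5 mm².
A_2 = 232.4 mm².
Equal strain + equilibrium ⇒ each member carries load in proportion to AE: A₁E₁ = 3735000 N, A₂E₂ = 45540000 N, ΣAE = 49280000 N.
σ₁ = P·E₁/ΣAE = -44600·11800/49280000 = -10.68 MPa.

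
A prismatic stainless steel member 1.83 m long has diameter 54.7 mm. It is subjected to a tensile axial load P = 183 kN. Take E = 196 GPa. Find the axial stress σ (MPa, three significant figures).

77.9 MPa

A = 2350 mm².
σ = N/A = 183000/2350 = 77.87 MPa.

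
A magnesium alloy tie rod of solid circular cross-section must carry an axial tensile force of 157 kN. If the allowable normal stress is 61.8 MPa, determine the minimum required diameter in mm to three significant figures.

Required area A ≥ P/σ_allow = 157000/61.8 = 2540 mm².
For a solid circular section, d ≥ √(4A/π) = 56.87 mm.

56.9 mm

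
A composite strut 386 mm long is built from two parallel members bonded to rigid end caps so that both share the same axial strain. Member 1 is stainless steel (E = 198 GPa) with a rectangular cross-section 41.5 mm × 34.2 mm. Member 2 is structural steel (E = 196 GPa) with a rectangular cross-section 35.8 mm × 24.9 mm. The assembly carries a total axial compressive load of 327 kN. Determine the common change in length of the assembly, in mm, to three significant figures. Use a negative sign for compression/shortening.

A_1 = 1419 mm².
A_2 = 891.4 mm².
Equal strain + equilibrium ⇒ each member carries load in proportion to AE: A₁E₁ = 281000000 N, A₂E₂ = 174700000 N, ΣAE = 455700000 N.
δ = PL/ΣAE = -327000·386/455700000 = -0.277 mm.

-0.277 mm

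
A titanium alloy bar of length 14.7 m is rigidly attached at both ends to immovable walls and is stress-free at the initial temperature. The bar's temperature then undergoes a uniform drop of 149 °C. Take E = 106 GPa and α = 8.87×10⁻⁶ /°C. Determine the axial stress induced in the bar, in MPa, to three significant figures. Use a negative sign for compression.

Free thermal expansion αLΔT = 8.87e-6 · 14700 · -149 = -19.43 mm.
The walls impose strain ε = −(-19.43)/14700 = 1.3216e-03; σ = Eε = 106000 · 1.3216e-03 = 140.1 MPa.

140 MPa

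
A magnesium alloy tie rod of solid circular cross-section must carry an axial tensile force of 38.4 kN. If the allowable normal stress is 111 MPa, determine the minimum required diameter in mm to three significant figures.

Required area A ≥ P/σ_allow = 38400/111 = 345.9 mm².
For a solid circular section, d ≥ √(4A/π) = 20.99 mm.

21.0 mm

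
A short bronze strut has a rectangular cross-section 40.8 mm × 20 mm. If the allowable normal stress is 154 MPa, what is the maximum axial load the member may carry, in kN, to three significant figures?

126 kN

A = 816 mm².
P_max = σ_allow · A = 154 · 816 = 125700 N = 125.7 kN.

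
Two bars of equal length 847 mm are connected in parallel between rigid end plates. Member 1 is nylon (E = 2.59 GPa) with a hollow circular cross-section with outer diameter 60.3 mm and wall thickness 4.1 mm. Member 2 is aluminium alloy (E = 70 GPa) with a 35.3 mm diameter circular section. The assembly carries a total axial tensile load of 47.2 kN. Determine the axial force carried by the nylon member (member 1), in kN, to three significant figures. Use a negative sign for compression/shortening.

1.26 kN

A_1 = 723.9 mm².
A_2 = 978.7 mm².
Equal strain + equilibrium ⇒ each member carries load in proportion to AE: A₁E₁ = 1875000 N, A₂E₂ = 68510000 N, ΣAE = 70380000 N.
F₁ = P·A₁E₁/ΣAE = 47200·1875000/70380000 = 1257 N.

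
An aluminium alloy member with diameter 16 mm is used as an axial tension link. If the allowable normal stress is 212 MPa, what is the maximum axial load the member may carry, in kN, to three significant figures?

A = 201.1 mm².
P_max = σ_allow · A = 212 · 201.1 = 42630 N = 42.63 kN.

42.6 kN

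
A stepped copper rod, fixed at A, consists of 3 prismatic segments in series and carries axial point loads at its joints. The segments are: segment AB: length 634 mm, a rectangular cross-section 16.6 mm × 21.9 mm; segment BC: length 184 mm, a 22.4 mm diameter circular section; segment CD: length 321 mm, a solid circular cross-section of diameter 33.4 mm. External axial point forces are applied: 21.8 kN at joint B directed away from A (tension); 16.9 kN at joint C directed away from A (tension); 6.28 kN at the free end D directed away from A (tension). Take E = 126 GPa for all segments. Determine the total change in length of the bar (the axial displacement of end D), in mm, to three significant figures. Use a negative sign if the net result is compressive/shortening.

0.727 mm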